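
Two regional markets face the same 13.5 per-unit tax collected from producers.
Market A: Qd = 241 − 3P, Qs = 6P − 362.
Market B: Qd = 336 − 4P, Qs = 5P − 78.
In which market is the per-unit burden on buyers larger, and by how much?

Market A: pre-tax P* = 67, Q* = 40; post-tax Q = 13; per-unit burden on buyers = 9.
Market B: pre-tax P* = 46, Q* = 152; post-tax Q = 122; per-unit burden on buyers = 7.5.
Difference: 9 vs 7.5 → market A is larger by 1.5.

Market A, by 1.5.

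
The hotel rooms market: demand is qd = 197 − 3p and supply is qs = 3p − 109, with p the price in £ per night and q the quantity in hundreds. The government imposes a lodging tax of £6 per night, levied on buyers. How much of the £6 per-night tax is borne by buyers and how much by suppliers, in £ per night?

Before the tax: set 197 − 3p = 3p − 109 → p* = £51, q* = 44.
With the tax collected from buyers, demand (in seller-price terms) shifts: qd = 197 − 3(p + 6).
New equilibrium: buyers pay £54, suppliers receive £48, q = 35. (Wedge: pb − ps = 6.)
Burden on buyers: £3; on suppliers: £3. (They sum to £6.)
The less price-elastic side of the market bears the larger share of a per-unit tax.

Buyers bear £3 per night; suppliers bear £3 per night.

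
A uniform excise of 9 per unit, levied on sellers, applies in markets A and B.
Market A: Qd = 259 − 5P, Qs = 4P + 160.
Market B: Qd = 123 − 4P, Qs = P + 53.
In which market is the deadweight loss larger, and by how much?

Market A, by 57.6.

Market A: pre-tax P* = 11, Q* = 204; post-tax Q = 184; deadweight loss = 90.
Market B: pre-tax P* = 14, Q* = 67; post-tax Q = 59.8; deadweight loss = 32.4.
Difference: 90 vs 32.4 → market A is larger by 57.6.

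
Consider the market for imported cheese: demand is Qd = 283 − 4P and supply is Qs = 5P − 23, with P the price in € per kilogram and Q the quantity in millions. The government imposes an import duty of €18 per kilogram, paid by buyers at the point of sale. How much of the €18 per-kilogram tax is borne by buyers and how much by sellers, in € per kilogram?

Buyers bear €10 per kilogram; sellers bear €8 per kilogram.

Before the tax: set 283 − 4P = 5P − 23 → P* = €34, Q* = 147.
With the tax collected from buyers, demand (in seller-price terms) shifts: Qd = 283 − 4(P + 18).
New equilibrium: buyers pay €44, sellers receive €26, Q = 107. (Wedge: Pb − Ps = 18.)
Burden on buyers: €10; on sellers: €8. (They sum to €18.)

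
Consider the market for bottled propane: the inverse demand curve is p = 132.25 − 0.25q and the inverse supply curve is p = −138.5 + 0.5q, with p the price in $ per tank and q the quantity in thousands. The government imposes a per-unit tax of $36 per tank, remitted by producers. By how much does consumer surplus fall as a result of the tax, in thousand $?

Consumer surplus falls by $4044 thousand.

Inverting to q(p) form: qd = 529 − 4p; qs = 2p + 277.
Before the tax: set 529 − 4p = 2p + 277 → p* = $42, q* = 361.
With the tax collected from producers, supply shifts: qs = 2(p − 36) + 277.
Solving gives q = 313 with buyers paying $54 and producers receiving $18 (the $36 wedge).
ΔCS is the trapezoid between Q = 313 and Q = 361 of height $12: ½ · (361 + 313) · 12 = $4044.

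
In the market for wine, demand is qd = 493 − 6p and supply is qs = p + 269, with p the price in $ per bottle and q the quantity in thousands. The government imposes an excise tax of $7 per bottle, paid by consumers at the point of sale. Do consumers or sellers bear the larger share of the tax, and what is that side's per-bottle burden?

Without the tax, 493 − 6p = p + 269 gives 7p = 224, so p* = $32 and q* = 301.
With the tax collected from consumers, demand (in seller-price terms) shifts: qd = 493 − 6(p + 7).
Solving gives q = 295 with consumers paying $33 and sellers receiving $26 (the $7 wedge).
Per-bottle burden: consumers $1, sellers $6.
Sellers take the larger share because supply is less price-elastic here (demand slope 6 vs supply slope 1).

Sellers bear the larger share: $6 per bottle.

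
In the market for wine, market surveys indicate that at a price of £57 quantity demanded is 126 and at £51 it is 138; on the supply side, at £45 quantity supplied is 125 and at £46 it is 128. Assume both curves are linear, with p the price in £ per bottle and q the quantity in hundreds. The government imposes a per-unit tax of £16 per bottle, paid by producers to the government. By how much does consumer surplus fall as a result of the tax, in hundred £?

Demand slope: (138 − 126)/(51 − 57) = -2, so qd = 240 − 2p.
Supply slope: (128 − 125)/(46 − 45) = 3, so qs = 3p − 10.
Without the tax, 240 − 2p = 3p − 10 gives 5p = 250, so p* = £50 and q* = 140.
With the tax collected from producers, supply shifts: qs = 3(p − 16) − 10.
Solving gives q = 120.8 with consumers paying £59.6 and producers receiving £43.6 (the £16 wedge).
ΔCS is the trapezoid between Q = 120.8 and Q = 140 of height £9.6: ½ · (140 + 120.8) · 9.6 = £1251.84.

Consumer surplus falls by £1251.84 hundred.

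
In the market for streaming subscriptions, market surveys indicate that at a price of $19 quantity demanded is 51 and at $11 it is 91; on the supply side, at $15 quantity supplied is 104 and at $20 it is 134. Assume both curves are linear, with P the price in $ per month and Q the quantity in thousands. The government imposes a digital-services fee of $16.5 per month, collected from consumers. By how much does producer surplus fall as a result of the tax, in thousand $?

Producer surplus falls by $476.25 thousand.

Demand slope: (91 − 51)/(11 − 19) = -5, so Qd = 146 − 5P.
Supply slope: (134 − 104)/(20 − 15) = 6, so Qs = 6P + 14.
Without the tax, 146 − 5P = 6P + 14 gives 11P = 132, so P* = $12 and Q* = 86.
With the tax collected from consumers, demand (in seller-price terms) shifts: Qd = 146 − 5(P + 16.5).
Solving gives Q = 41 with consumers paying $21 and suppliers receiving $4.5 (the $16.5 wedge).
ΔPS is the trapezoid between Q = 41 and Q = 86 of height $7.5: ½ · (86 + 41) · 7.5 = $476.25.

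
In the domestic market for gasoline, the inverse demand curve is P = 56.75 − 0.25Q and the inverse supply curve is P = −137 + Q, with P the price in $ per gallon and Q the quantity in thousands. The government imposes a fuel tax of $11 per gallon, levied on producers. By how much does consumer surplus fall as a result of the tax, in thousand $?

Rewrite in direct form: Qd = 227 − 4P and Qs = P + 137.
Before the tax: set 227 − 4P = P + 137 → P* = $18, Q* = 155.
With the tax collected from producers, supply shifts: Qs = (P − 11) + 137.
New equilibrium: consumers pay $20.2, producers receive $9.2, Q = 146.2. (Wedge: Pb − Ps = 11.)
ΔCS is the trapezoid between Q = 146.2 and Q = 155 of height $2.2: ½ · (155 + 146.2) · 2.2 = $331.32.

Consumer surplus falls by $331.32 thousand.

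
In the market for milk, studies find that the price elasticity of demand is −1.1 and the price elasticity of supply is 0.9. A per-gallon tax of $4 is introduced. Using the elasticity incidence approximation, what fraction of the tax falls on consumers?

Incidence ratio: consumers' share ≈ εs / (εs + |εd|) = 0.9 / (0.9 + 1.1) = 0.45.
Supply is the less elastic side, so consumers bear the smaller share.

Consumers' share ≈ 0.45.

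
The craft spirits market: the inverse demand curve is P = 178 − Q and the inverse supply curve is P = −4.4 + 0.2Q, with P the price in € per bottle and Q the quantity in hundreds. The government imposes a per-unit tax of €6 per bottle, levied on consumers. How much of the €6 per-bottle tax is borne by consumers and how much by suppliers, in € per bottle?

Rewrite in direct form: Qd = 178 − P and Qs = 5P + 22.
Without the tax, 178 − P = 5P + 22 gives 6P = 156, so P* = €26 and Q* = 152.
With the tax collected from consumers, demand (in seller-price terms) shifts: Qd = 178 − (P + 6).
New equilibrium: consumers pay €31, suppliers receive €25, Q = 147. (Wedge: Pb − Ps = 6.)
Burden on consumers: €5; on suppliers: €1. (They sum to €6.)
The less price-elastic side of the market bears the larger share of a per-unit tax.

Consumers bear €5 per bottle; suppliers bear €1 per bottle.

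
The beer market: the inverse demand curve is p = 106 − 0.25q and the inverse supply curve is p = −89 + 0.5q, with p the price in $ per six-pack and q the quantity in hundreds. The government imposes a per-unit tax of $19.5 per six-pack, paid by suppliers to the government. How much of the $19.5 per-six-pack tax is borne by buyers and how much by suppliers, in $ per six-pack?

Rewrite in direct form: qd = 424 − 4p and qs = 2p + 178.
Without the tax, 424 − 4p = 2p + 178 gives 6p = 246, so p* = $41 and q* = 260.
With the tax collected from suppliers, supply shifts: qs = 2(p − 19.5) + 178.
New equilibrium: buyers pay $47.5, suppliers receive $28, q = 234. (Wedge: pb − ps = 19.5.)
Burden on buyers: $6.5; on suppliers: $13. (They sum to $19.5.)

Buyers bear $6.5 per six-pack; suppliers bear $13 per six-pack.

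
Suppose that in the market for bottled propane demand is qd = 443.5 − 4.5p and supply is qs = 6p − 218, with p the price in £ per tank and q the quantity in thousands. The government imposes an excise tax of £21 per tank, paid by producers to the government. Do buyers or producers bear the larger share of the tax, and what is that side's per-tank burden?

Buyers bear the larger share: £12 per tank.

Before the tax: set 443.5 − 4.5p = 6p − 218 → p* = £63, q* = 160.
With the tax collected from producers, supply shifts: qs = 6(p − 21) − 218.
New equilibrium: buyers pay £75, producers receive £54, q = 106. (Wedge: pb − ps = 21.)
Per-tank burden: buyers £12, producers £9.
Buyers take the larger share because demand is less price-elastic here (demand slope 4.5 vs supply slope 6).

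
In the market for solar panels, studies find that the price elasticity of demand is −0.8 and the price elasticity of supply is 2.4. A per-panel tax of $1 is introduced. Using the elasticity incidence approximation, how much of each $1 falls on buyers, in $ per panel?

Incidence ratio: buyers' share ≈ εs / (εs + |εd|) = 2.4 / (2.4 + 0.8) = 0.75.
So buyers bear ≈ 0.75 × $1 = $0.75; suppliers bear $0.25.

Buyers bear ≈ $0.75 per panel.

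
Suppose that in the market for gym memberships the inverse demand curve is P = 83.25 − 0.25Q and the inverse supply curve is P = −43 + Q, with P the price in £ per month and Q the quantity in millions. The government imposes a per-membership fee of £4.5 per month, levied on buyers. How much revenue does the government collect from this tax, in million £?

Tax revenue = £438.3 million.

Rewrite in direct form: Qd = 333 − 4P and Qs = P + 43.
Without the tax, 333 − 4P = P + 43 gives 5P = 290, so P* = £58 and Q* = 101.
With the tax collected from buyers, demand (in seller-price terms) shifts: Qd = 333 − 4(P + 4.5).
Solving gives Q = 97.4 with buyers paying £58.9 and producers receiving £54.4 (the £4.5 wedge).
Revenue = t · Q = 4.5 · 97.4 = £438.3.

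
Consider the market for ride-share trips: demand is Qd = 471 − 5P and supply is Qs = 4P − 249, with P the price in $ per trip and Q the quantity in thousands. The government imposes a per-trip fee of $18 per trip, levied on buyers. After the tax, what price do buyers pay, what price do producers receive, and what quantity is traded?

Before the tax: set 471 − 5P = 4P − 249 → P* = $80, Q* = 71.
With the tax collected from buyers, demand (in seller-price terms) shifts: Qd = 471 − 5(P + 18).
New equilibrium: buyers pay $88, producers receive $70, Q = 31. (Wedge: Pb − Ps = 18.)
The less price-elastic side of the market bears the larger share of a per-unit tax.

Buyers pay $88; producers receive $70; quantity = 31.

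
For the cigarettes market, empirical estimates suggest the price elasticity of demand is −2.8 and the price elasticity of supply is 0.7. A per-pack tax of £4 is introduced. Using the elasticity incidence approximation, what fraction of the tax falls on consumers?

Incidence ratio: consumers' share ≈ εs / (εs + |εd|) = 0.7 / (0.7 + 2.8) = 0.2.
Supply is the less elastic side, so consumers bear the smaller share.

Consumers' share ≈ 0.2.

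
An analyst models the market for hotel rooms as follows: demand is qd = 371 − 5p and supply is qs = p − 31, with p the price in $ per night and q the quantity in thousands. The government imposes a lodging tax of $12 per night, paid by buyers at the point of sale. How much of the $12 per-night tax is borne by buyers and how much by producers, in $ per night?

Without the tax, 371 − 5p = p − 31 gives 6p = 402, so p* = $67 and q* = 36.
With the tax collected from buyers, demand (in seller-price terms) shifts: qd = 371 − 5(p + 12).
Solving gives q = 26 with buyers paying $69 and producers receiving $57 (the $12 wedge).
Burden on buyers: $2; on producers: $10. (They sum to $12.)

Buyers bear $2 per night; producers bear $10 per night.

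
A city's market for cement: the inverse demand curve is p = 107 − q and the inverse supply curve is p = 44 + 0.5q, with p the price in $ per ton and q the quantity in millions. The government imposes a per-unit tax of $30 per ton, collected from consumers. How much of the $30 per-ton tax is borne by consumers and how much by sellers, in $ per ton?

Rewrite in direct form: qd = 107 − p and qs = 2p − 88.
Before the tax: set 107 − p = 2p − 88 → p* = $65, q* = 42.
With the tax collected from consumers, demand (in seller-price terms) shifts: qd = 107 − (p + 30).
New equilibrium: consumers pay $85, sellers receive $55, q = 22. (Wedge: pb − ps = 30.)
Burden on consumers: $20; on sellers: $10. (They sum to $30.)
The less price-elastic side of the market bears the larger share of a per-unit tax.

Consumers bear $20 per ton; sellers bear $10 per ton.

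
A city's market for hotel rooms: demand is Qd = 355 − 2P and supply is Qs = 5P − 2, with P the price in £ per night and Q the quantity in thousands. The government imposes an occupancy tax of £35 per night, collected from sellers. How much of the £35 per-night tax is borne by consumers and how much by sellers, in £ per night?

Before the tax: set 355 − 2P = 5P − 2 → P* = £51, Q* = 253.
With the tax collected from sellers, supply shifts: Qs = 5(P − 35) − 2.
Solving gives Q = 203 with consumers paying £76 and sellers receiving £41 (the £35 wedge).
Burden on consumers: £25; on sellers: £10. (They sum to £35.)
The less price-elastic side of the market bears the larger share of a per-unit tax.

Consumers bear £25 per night; sellers bear £10 per night.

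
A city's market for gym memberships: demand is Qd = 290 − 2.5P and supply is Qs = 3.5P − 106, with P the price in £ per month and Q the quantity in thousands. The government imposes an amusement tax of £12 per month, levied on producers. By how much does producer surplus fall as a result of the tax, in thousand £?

Producer surplus falls by £581.25 thousand.

Before the tax: set 290 − 2.5P = 3.5P − 106 → P* = £66, Q* = 125.
With the tax collected from producers, supply shifts: Qs = 3.5(P − 12) − 106.
New equilibrium: buyers pay £73, producers receive £61, Q = 107.5. (Wedge: Pb − Ps = 12.)
ΔPS is the trapezoid between Q = 107.5 and Q = 125 of height £5: ½ · (125 + 107.5) · 5 = £581.25.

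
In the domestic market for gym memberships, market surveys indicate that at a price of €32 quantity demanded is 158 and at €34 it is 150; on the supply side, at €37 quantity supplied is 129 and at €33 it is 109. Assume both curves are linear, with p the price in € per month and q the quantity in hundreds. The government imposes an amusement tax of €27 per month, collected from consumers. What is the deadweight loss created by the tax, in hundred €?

Demand slope: (150 − 158)/(34 − 32) = -4, so qd = 286 − 4p.
Supply slope: (109 − 129)/(33 − 37) = 5, so qs = 5p − 56.
Without the tax, 286 − 4p = 5p − 56 gives 9p = 342, so p* = €38 and q* = 134.
With the tax collected from consumers, demand (in seller-price terms) shifts: qd = 286 − 4(p + 27).
New equilibrium: consumers pay €53, producers receive €26, q = 74. (Wedge: pb − ps = 27.)
Quantity falls by |ΔQ| = |134 − 74| = 60.
DWL = ½ · t · |ΔQ| = ½ · 27 · 60 = €810.

Deadweight loss = €810 hundred.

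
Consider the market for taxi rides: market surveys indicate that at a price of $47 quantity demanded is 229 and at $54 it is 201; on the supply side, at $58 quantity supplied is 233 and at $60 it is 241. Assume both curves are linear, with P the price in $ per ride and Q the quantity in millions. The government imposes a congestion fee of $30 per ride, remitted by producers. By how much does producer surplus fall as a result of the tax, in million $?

Producer surplus falls by $2685 million.

Demand slope: (201 − 229)/(54 − 47) = -4, so Qd = 417 − 4P.
Supply slope: (241 − 233)/(60 − 58) = 4, so Qs = 4P + 1.
Without the tax, 417 − 4P = 4P + 1 gives 8P = 416, so P* = $52 and Q* = 209.
With the tax collected from producers, supply shifts: Qs = 4(P − 30) + 1.
New equilibrium: buyers pay $67, producers receive $37, Q = 149. (Wedge: Pb − Ps = 30.)
ΔPS is the trapezoid between Q = 149 and Q = 209 of height $15: ½ · (209 + 149) · 15 = $2685.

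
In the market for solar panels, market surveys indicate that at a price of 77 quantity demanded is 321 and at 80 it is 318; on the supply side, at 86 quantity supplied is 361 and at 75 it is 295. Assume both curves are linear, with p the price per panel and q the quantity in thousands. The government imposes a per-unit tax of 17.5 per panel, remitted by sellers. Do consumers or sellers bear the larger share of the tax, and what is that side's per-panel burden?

Demand slope: (318 − 321)/(80 − 77) = -1, so qd = 398 − p.
Supply slope: (295 − 361)/(75 − 86) = 6, so qs = 6p − 155.
Before the tax: set 398 − p = 6p − 155 → p* = 79, q* = 319.
With the tax collected from sellers, supply shifts: qs = 6(p − 17.5) − 155.
Solving gives q = 304 with consumers paying 94 and sellers receiving 76.5 (the 17.5 wedge).
Per-panel burden: consumers 15, sellers 2.5.
Consumers take the larger share because demand is less price-elastic here (demand slope 1 vs supply slope 6).
The less price-elastic side of the market bears the larger share of a per-unit tax.

Consumers bear the larger share: 15 per panel.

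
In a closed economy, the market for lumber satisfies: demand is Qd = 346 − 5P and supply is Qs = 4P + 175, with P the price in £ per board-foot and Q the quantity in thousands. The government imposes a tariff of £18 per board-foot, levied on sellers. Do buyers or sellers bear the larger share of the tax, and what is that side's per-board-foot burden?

Without the tax, 346 − 5P = 4P + 175 gives 9P = 171, so P* = £19 and Q* = 251.
With the tax collected from sellers, supply shifts: Qs = 4(P − 18) + 175.
Solving gives Q = 211 with buyers paying £27 and sellers receiving £9 (the £18 wedge).
Per-board-foot burden: buyers £8, sellers £10.
Sellers take the larger share because supply is less price-elastic here (demand slope 5 vs supply slope 4).

Sellers bear the larger share: £10 per board-foot.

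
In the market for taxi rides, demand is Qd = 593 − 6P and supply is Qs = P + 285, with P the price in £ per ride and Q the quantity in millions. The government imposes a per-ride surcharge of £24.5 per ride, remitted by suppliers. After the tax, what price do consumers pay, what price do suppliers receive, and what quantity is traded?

Before the tax: set 593 − 6P = P + 285 → P* = £44, Q* = 329.
With the tax collected from suppliers, supply shifts: Qs = (P − 24.5) + 285.
New equilibrium: consumers pay £47.5, suppliers receive £23, Q = 308. (Wedge: Pb − Ps = 24.5.)
The less price-elastic side of the market bears the larger share of a per-unit tax.

Consumers pay £47.5; suppliers receive £23; quantity = 308.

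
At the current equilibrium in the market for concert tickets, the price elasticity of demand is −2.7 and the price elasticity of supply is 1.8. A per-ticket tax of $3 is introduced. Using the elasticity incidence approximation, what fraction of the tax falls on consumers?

Incidence ratio: consumers' share ≈ εs / (εs + |εd|) = 1.8 / (1.8 + 2.7) = 0.4.
Supply is the less elastic side, so consumers bear the smaller share.

Consumers' share ≈ 0.4.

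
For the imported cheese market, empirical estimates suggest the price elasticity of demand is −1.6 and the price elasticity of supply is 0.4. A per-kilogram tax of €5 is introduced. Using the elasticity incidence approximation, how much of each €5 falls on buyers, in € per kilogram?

Incidence ratio: buyers' share ≈ εs / (εs + |εd|) = 0.4 / (0.4 + 1.6) = 0.2.
So buyers bear ≈ 0.2 × €5 = €1; producers bear €4.

Buyers bear ≈ €1 per kilogram.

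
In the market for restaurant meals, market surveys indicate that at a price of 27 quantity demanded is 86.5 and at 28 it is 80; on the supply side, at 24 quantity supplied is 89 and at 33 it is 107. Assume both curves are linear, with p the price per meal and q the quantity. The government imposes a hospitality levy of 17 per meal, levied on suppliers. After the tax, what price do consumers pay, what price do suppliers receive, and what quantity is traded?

Consumers pay 30; suppliers receive 13; quantity = 67.

Demand slope: (80 − 86.5)/(28 − 27) = -6.5, so qd = 262 − 6.5p.
Supply slope: (107 − 89)/(33 − 24) = 2, so qs = 2p + 41.
Without the tax, 262 − 6.5p = 2p + 41 gives 8.5p = 221, so p* = 26 and q* = 93.
With the tax collected from suppliers, supply shifts: qs = 2(p − 17) + 41.
Solving gives q = 67 with consumers paying 30 and suppliers receiving 13 (the 17 wedge).
The less price-elastic side of the market bears the larger share of a per-unit tax.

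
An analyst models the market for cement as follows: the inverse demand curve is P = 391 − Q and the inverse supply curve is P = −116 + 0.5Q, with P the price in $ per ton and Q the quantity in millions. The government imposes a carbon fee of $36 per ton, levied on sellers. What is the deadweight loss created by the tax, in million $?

Deadweight loss = $432 million.

Rewrite in direct form: Qd = 391 − P and Qs = 2P + 232.
Before the tax: set 391 − P = 2P + 232 → P* = $53, Q* = 338.
With the tax collected from sellers, supply shifts: Qs = 2(P − 36) + 232.
Solving gives Q = 314 with buyers paying $77 and sellers receiving $41 (the $36 wedge).
Quantity falls by |ΔQ| = |338 − 314| = 24.
DWL = ½ · t · |ΔQ| = ½ · 36 · 24 = $432.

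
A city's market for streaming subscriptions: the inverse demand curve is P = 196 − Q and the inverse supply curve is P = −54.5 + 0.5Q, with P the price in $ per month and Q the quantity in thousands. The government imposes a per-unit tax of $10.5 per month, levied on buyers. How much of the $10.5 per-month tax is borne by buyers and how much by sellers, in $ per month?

Inverting to Q(P) form: Qd = 196 − P; Qs = 2P + 109.
Without the tax, 196 − P = 2P + 109 gives 3P = 87, so P* = $29 and Q* = 167.
With the tax collected from buyers, demand (in seller-price terms) shifts: Qd = 196 − (P + 10.5).
New equilibrium: buyers pay $36, sellers receive $25.5, Q = 160. (Wedge: Pb − Ps = 10.5.)
Burden on buyers: $7; on sellers: $3.5. (They sum to $10.5.)

Buyers bear $7 per month; sellers bear $3.5 per month.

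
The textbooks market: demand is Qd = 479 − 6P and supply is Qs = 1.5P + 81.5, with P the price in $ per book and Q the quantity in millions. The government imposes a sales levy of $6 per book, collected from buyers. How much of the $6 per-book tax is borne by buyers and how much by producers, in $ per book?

Buyers bear $1.2 per book; producers bear $4.8 per book.

Before the tax: set 479 − 6P = 1.5P + 81.5 → P* = $53, Q* = 161.
With the tax collected from buyers, demand (in seller-price terms) shifts: Qd = 479 − 6(P + 6).
New equilibrium: buyers pay $54.2, producers receive $48.2, Q = 153.8. (Wedge: Pb − Ps = 6.)
Burden on buyers: $1.2; on producers: $4.8. (They sum to $6.)
The less price-elastic side of the market bears the larger share of a per-unit tax.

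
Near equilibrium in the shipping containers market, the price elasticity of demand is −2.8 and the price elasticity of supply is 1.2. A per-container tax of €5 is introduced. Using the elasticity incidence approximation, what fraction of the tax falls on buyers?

Incidence ratio: buyers' share ≈ εs / (εs + |εd|) = 1.2 / (1.2 + 2.8) = 0.3.
Supply is the less elastic side, so buyers bear the smaller share.

Buyers' share ≈ 0.3.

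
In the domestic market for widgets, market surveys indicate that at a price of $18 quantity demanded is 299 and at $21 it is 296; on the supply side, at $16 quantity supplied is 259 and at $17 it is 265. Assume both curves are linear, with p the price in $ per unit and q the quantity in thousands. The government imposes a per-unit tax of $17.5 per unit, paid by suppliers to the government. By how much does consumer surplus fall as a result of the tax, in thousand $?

Demand slope: (296 − 299)/(21 − 18) = -1, so qd = 317 − p.
Supply slope: (265 − 259)/(17 − 16) = 6, so qs = 6p + 163.
Before the tax: set 317 − p = 6p + 163 → p* = $22, q* = 295.
With the tax collected from suppliers, supply shifts: qs = 6(p − 17.5) + 163.
Solving gives q = 280 with consumers paying $37 and suppliers receiving $19.5 (the $17.5 wedge).
ΔCS is the trapezoid between Q = 280 and Q = 295 of height $15: ½ · (295 + 280) · 15 = $4312.5.

Consumer surplus falls by $4312.5 thousand.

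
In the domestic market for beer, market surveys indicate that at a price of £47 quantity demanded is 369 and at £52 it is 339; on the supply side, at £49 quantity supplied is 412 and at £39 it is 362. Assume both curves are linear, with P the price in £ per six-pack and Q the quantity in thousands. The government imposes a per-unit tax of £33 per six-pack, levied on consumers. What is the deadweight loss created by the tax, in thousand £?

Demand slope: (339 − 369)/(52 − 47) = -6, so Qd = 651 − 6P.
Supply slope: (362 − 412)/(39 − 49) = 5, so Qs = 5P + 167.
Before the tax: set 651 − 6P = 5P + 167 → P* = £44, Q* = 387.
With the tax collected from consumers, demand (in seller-price terms) shifts: Qd = 651 − 6(P + 33).
New equilibrium: consumers pay £59, sellers receive £26, Q = 297. (Wedge: Pb − Ps = 33.)
Quantity falls by |ΔQ| = |387 − 297| = 90.
DWL = ½ · t · |ΔQ| = ½ · 33 · 90 = £1485.

Deadweight loss = £1485 thousand.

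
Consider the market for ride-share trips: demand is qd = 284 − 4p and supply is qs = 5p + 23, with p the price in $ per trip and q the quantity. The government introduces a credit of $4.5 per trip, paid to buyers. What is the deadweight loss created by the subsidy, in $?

Before the subsidy: set 284 − 4p = 5p + 23 → p* = $29, q* = 168.
With a per-unit subsidy paid to buyers, each effectively pays p − 4.5, so demand becomes qd = 284 − 4(p − 4.5).
Solving gives q = 178 with buyers paying $26.5 and producers receiving $31 (the $4.5 wedge).
Quantity rises by |ΔQ| = |168 − 178| = 10.
DWL = ½ · t · |ΔQ| = ½ · 4.5 · 10 = $22.5.

Deadweight loss = $22.5.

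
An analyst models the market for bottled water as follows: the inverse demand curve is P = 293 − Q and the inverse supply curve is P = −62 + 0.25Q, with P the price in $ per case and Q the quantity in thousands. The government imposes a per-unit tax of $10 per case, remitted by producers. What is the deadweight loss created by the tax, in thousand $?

Deadweight loss = $40 thousand.

Inverting to Q(P) form: Qd = 293 − P; Qs = 4P + 248.
Without the tax, 293 − P = 4P + 248 gives 5P = 45, so P* = $9 and Q* = 284.
With the tax collected from producers, supply shifts: Qs = 4(P − 10) + 248.
New equilibrium: consumers pay $17, producers receive $7, Q = 276. (Wedge: Pb − Ps = 10.)
Quantity falls by |ΔQ| = |284 − 276| = 8.
DWL = ½ · t · |ΔQ| = ½ · 10 · 8 = $40.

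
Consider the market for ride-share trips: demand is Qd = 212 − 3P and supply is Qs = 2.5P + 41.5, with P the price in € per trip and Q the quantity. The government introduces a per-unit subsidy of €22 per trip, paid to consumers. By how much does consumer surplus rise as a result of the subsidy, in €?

Before the subsidy: set 212 − 3P = 2.5P + 41.5 → P* = €31, Q* = 119.
With a per-unit subsidy paid to consumers, each effectively pays P − 22, so demand becomes Qd = 212 − 3(P − 22).
New equilibrium: consumers pay €21, producers receive €43, Q = 149. (Wedge: Pb − Ps = −22.)
ΔCS is the trapezoid between Q = 149 and Q = 119 of height €10: ½ · (119 + 149) · 10 = €1340.

Consumer surplus rises by €1340.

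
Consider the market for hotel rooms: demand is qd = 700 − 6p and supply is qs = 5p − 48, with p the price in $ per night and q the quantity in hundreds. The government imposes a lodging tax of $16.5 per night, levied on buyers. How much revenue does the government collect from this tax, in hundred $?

Before the tax: set 700 − 6p = 5p − 48 → p* = $68, q* = 292.
With the tax collected from buyers, demand (in seller-price terms) shifts: qd = 700 − 6(p + 16.5).
New equilibrium: buyers pay $75.5, sellers receive $59, q = 247. (Wedge: pb − ps = 16.5.)
Revenue = t · Q = 16.5 · 247 = $4075.5.

Tax revenue = $4075.5 hundred.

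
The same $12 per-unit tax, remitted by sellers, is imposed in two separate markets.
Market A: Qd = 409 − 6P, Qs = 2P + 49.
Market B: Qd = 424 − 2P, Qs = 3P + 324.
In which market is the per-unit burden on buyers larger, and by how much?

Market B, by $4.2.

Market A: pre-tax P* = $45, Q* = 139; post-tax Q = 121; per-unit burden on buyers = $3.
Market B: pre-tax P* = $20, Q* = 384; post-tax Q = 369.6; per-unit burden on buyers = $7.2.
Difference: $3 vs $7.2 → market B is larger by $4.2.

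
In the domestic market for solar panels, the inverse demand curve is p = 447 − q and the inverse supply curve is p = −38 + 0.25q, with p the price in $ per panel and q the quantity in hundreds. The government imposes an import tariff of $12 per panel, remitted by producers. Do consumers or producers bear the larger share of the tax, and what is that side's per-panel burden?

Rewrite in direct form: qd = 447 − p and qs = 4p + 152.
Before the tax: set 447 − p = 4p + 152 → p* = $59, q* = 388.
With the tax collected from producers, supply shifts: qs = 4(p − 12) + 152.
New equilibrium: consumers pay $68.6, producers receive $56.6, q = 378.4. (Wedge: pb − ps = 12.)
Per-panel burden: consumers $9.6, producers $2.4.
Consumers take the larger share because demand is less price-elastic here (demand slope 1 vs supply slope 4).
The less price-elastic side of the market bears the larger share of a per-unit tax.

Consumers bear the larger share: $9.6 per panel.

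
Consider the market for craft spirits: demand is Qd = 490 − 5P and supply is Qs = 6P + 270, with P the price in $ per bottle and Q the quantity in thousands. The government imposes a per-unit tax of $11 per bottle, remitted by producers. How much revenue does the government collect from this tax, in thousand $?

Before the tax: set 490 − 5P = 6P + 270 → P* = $20, Q* = 390.
With the tax collected from producers, supply shifts: Qs = 6(P − 11) + 270.
Solving gives Q = 360 with buyers paying $26 and producers receiving $15 (the $11 wedge).
Revenue = t · Q = 11 · 360 = $3960.

Tax revenue = $3960 thousand.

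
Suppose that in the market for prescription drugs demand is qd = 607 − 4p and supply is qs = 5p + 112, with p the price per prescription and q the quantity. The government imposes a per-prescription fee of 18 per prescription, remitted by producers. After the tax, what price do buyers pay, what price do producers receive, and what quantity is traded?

Buyers pay 65; producers receive 47; quantity = 347.

Before the tax: set 607 − 4p = 5p + 112 → p* = 55, q* = 387.
With the tax collected from producers, supply shifts: qs = 5(p − 18) + 112.
Solving gives q = 347 with buyers paying 65 and producers receiving 47 (the 18 wedge).
The less price-elastic side of the market bears the larger share of a per-unit tax.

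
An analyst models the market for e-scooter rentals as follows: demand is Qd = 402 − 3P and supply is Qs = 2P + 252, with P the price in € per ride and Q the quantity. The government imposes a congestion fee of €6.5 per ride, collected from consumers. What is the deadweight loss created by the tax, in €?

Without the tax, 402 − 3P = 2P + 252 gives 5P = 150, so P* = €30 and Q* = 312.
With the tax collected from consumers, demand (in seller-price terms) shifts: Qd = 402 − 3(P + 6.5).
New equilibrium: consumers pay €32.6, suppliers receive €26.1, Q = 304.2. (Wedge: Pb − Ps = 6.5.)
Quantity falls by |ΔQ| = |312 − 304.2| = 7.8.
DWL = ½ · t · |ΔQ| = ½ · 6.5 · 7.8 = €25.35.

Deadweight loss = €25.35.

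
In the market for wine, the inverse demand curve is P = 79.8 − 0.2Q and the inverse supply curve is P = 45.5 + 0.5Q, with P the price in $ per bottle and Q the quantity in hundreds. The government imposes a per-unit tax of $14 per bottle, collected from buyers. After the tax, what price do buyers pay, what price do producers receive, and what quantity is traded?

Buyers pay $74; producers receive $60; quantity = 29.

Inverting to Q(P) form: Qd = 399 − 5P; Qs = 2P − 91.
Before the tax: set 399 − 5P = 2P − 91 → P* = $70, Q* = 49.
With the tax collected from buyers, demand (in seller-price terms) shifts: Qd = 399 − 5(P + 14).
Solving gives Q = 29 with buyers paying $74 and producers receiving $60 (the $14 wedge).
The less price-elastic side of the market bears the larger share of a per-unit tax.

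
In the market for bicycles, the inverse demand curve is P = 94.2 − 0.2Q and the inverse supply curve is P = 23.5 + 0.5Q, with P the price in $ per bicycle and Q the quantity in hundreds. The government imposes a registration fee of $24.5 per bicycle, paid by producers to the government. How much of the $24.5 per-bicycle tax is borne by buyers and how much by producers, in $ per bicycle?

Rewrite in direct form: Qd = 471 − 5P and Qs = 2P − 47.
Without the tax, 471 − 5P = 2P − 47 gives 7P = 518, so P* = $74 and Q* = 101.
With the tax collected from producers, supply shifts: Qs = 2(P − 24.5) − 47.
New equilibrium: buyers pay $81, producers receive $56.5, Q = 66. (Wedge: Pb − Ps = 24.5.)
Burden on buyers: $7; on producers: $17.5. (They sum to $24.5.)
The less price-elastic side of the market bears the larger share of a per-unit tax.

Buyers bear $7 per bicycle; producers bear $17.5 per bicycle.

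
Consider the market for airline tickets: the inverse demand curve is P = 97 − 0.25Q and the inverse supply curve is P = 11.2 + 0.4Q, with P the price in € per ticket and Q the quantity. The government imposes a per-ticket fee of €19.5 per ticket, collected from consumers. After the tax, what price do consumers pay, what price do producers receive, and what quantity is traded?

Consumers pay €71.5; producers receive €52; quantity = 102.

Inverting to Q(P) form: Qd = 388 − 4P; Qs = 2.5P − 28.
Before the tax: set 388 − 4P = 2.5P − 28 → P* = €64, Q* = 132.
With the tax collected from consumers, demand (in seller-price terms) shifts: Qd = 388 − 4(P + 19.5).
Solving gives Q = 102 with consumers paying €71.5 and producers receiving €52 (the €19.5 wedge).
The less price-elastic side of the market bears the larger share of a per-unit tax.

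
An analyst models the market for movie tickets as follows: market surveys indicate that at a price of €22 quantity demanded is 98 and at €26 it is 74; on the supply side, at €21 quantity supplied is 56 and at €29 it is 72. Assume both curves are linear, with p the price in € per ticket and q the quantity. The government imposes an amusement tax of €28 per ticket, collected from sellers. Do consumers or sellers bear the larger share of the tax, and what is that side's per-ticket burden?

Sellers bear the larger share: €21 per ticket.

Demand slope: (74 − 98)/(26 − 22) = -6, so qd = 230 − 6p.
Supply slope: (72 − 56)/(29 − 21) = 2, so qs = 2p + 14.
Without the tax, 230 − 6p = 2p + 14 gives 8p = 216, so p* = €27 and q* = 68.
With the tax collected from sellers, supply shifts: qs = 2(p − 28) + 14.
Solving gives q = 26 with consumers paying €34 and sellers receiving €6 (the €28 wedge).
Per-ticket burden: consumers €7, sellers €21.
Sellers take the larger share because supply is less price-elastic here (demand slope 6 vs supply slope 2).
The less price-elastic side of the market bears the larger share of a per-unit tax.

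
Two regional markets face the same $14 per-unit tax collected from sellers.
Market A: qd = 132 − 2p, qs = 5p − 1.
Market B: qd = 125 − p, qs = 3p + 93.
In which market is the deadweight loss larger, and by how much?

Market A: pre-tax p* = $19, q* = 94; post-tax q = 74; deadweight loss = $140.
Market B: pre-tax p* = $8, q* = 117; post-tax q = 106.5; deadweight loss = $73.5.
Difference: $140 vs $73.5 → market A is larger by $66.5.

Market A, by $66.5.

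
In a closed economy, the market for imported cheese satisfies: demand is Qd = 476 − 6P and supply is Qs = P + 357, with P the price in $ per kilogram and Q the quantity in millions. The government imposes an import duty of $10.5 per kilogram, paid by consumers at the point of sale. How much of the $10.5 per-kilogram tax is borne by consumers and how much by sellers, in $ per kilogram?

Consumers bear $1.5 per kilogram; sellers bear $9 per kilogram.

Without the tax, 476 − 6P = P + 357 gives 7P = 119, so P* = $17 and Q* = 374.
With the tax collected from consumers, demand (in seller-price terms) shifts: Qd = 476 − 6(P + 10.5).
New equilibrium: consumers pay $18.5, sellers receive $8, Q = 365. (Wedge: Pb − Ps = 10.5.)
Burden on consumers: $1.5; on sellers: $9. (They sum to $10.5.)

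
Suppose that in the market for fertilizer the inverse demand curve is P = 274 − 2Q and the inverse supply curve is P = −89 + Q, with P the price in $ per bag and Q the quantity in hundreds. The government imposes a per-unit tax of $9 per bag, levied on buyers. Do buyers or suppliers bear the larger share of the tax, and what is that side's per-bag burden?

Inverting to Q(P) form: Qd = 137 − 0.5P; Qs = P + 89.
Before the tax: set 137 − 0.5P = P + 89 → P* = $32, Q* = 121.
With the tax collected from buyers, demand (in seller-price terms) shifts: Qd = 137 − 0.5(P + 9).
Solving gives Q = 118 with buyers paying $38 and suppliers receiving $29 (the $9 wedge).
Per-bag burden: buyers $6, suppliers $3.
Buyers take the larger share because demand is less price-elastic here (demand slope 0.5 vs supply slope 1).

Buyers bear the larger share: $6 per bag.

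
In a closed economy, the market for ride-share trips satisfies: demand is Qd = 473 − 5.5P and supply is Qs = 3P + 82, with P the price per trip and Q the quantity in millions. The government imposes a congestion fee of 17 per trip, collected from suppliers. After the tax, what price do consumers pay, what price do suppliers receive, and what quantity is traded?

Consumers pay 52; suppliers receive 35; quantity = 187.

Before the tax: set 473 − 5.5P = 3P + 82 → P* = 46, Q* = 220.
With the tax collected from suppliers, supply shifts: Qs = 3(P − 17) + 82.
Solving gives Q = 187 with consumers paying 52 and suppliers receiving 35 (the 17 wedge).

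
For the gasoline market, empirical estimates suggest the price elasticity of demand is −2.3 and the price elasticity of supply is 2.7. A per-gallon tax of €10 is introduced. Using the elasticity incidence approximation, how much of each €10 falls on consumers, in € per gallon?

Consumers bear ≈ €5.4 per gallon.

Incidence ratio: consumers' share ≈ εs / (εs + |εd|) = 2.7 / (2.7 + 2.3) = 0.54.
So consumers bear ≈ 0.54 × €10 = €5.4; producers bear €4.6.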